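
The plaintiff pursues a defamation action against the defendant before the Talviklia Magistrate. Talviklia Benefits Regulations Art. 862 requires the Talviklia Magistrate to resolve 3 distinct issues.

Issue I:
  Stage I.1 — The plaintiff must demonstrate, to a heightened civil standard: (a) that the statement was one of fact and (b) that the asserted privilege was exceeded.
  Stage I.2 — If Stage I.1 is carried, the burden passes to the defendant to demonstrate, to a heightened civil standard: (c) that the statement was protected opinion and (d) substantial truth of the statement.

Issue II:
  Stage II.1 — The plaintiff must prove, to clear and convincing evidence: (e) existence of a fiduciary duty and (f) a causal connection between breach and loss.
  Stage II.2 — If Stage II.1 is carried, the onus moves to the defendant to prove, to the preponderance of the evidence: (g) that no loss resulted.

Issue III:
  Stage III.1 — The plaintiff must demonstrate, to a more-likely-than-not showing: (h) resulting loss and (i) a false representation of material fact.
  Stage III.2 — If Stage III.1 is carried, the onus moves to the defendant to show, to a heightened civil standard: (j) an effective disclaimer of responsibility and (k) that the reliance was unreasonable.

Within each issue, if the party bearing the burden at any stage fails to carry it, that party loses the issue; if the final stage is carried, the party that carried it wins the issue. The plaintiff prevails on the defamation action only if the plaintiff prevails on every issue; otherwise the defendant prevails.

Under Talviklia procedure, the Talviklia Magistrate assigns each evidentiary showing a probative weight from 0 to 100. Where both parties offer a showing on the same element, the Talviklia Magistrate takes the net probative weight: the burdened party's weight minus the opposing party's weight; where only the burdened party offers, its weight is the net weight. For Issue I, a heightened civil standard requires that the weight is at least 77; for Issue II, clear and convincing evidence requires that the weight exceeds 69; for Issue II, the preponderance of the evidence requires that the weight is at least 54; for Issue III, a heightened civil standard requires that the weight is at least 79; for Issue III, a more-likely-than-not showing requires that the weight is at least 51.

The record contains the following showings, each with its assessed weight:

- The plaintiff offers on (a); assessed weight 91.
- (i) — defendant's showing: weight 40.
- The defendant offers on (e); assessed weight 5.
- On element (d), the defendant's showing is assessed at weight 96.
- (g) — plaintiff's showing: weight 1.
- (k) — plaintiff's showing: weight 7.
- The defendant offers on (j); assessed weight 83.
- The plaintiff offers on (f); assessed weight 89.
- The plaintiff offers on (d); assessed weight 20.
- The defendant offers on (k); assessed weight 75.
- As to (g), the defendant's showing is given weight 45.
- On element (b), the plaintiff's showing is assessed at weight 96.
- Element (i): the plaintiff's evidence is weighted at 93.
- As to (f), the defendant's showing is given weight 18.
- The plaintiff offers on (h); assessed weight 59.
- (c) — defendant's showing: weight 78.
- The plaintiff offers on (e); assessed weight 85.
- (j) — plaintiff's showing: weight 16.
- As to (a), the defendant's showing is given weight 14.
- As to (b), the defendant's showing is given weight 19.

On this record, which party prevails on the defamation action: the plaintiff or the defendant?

— Issue I —
Stage I.1 — burden on plaintiff; standard: a heightened civil standard (weight is at least 77).
    (a): 91 − 14 = 77 ≥ 77 [met]
    (b): 96 − 19 = 77 ≥ 77 [met]
  Stage I.1 carried; the burden shifts to the defendant.
Stage I.2 — burden on defendant; standard: a heightened civil standard (weight is at least 77).
    (c): 78 ≥ 77 [met]
    (d): 96 − 20 = 76 < 77 [not met]
  Not every element is met, so the defendant fails to carry Stage I.2.
The plaintiff prevails on this issue.
— Issue II —
At Stage II.1 the plaintiff must meet clear and convincing evidence (weight exceeds 69): on (e) the weight is 85 less the opposing 5 gives net 80, which does exceed 69, so (e) meets the standard; on (f) the weight is 89 less the opposing 18 gives net 71, > 69, so (f) meets the standard.
  Stage II.1 carried; the burden shifts to the defendant.
At Stage II.2 the defendant must meet the preponderance of the evidence (weight is at least 54): on (g) the weight is 45 less the opposing 1 gives net 44, < 54, so (g) does not meet the standard.
  Not every element is met, so the defendant fails to carry Stage II.2.
The analysis ends at Stage II.2; the plaintiff prevails on this issue.
— Issue III —
At Stage III.1 the plaintiff must meet a more-likely-than-not showing (weight is at least 51): on (h) the weight is 59, which does reach 51, so (h) meets the standard; on (i) the weight is 93 less the opposing 40 gives net 53, ≥ 51, so (i) meets the standard.
  The plaintiff carries Stage III.1; the defendant now bears the burden.
At Stage III.2 the defendant must meet a heightened civil standard (weight is at least 79): on (j) the weight is 83 less the opposing 16 gives net 67, < 79, so (j) does not meet the standard; on (k) the weight is 75 less the opposing 7 gives net 68, < 79, so (k) does not meet the standard.
  Not every element is met, so the defendant fails to carry Stage III.2.
The analysis ends at Stage III.2; the plaintiff prevails on this issue.
Per-issue: Issue I → plaintiff; Issue II → plaintiff; Issue III → plaintiff. The plaintiff must prevail on every issue; overall, the plaintiff prevails.

plaintiff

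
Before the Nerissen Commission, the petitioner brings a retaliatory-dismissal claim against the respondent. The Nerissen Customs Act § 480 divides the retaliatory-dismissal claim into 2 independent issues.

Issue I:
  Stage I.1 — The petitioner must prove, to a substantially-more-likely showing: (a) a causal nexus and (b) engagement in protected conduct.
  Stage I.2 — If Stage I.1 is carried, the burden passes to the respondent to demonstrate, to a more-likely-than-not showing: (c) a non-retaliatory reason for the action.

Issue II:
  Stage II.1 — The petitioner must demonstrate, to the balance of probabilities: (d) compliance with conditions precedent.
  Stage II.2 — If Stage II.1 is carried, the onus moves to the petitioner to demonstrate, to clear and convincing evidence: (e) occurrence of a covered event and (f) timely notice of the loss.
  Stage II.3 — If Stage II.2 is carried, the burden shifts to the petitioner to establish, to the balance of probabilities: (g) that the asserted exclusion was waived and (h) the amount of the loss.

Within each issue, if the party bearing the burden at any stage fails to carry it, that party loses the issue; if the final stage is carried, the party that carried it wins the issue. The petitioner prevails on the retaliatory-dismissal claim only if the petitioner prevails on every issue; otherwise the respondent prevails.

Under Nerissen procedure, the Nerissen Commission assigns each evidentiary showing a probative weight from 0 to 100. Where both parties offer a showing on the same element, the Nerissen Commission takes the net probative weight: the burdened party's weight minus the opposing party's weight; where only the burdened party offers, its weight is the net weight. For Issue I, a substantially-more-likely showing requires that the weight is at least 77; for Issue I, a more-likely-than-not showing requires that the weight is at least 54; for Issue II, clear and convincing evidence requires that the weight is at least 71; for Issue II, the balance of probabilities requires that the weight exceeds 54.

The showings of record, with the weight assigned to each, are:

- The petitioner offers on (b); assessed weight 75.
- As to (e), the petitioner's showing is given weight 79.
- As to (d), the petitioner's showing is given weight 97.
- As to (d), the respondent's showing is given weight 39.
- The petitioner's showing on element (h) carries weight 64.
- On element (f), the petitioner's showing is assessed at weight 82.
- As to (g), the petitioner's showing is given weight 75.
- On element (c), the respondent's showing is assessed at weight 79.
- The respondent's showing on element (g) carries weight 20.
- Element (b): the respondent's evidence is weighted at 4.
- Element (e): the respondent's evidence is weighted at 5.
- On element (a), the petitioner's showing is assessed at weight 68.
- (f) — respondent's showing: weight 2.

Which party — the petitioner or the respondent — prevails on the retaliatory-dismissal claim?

respondent

— Issue I —
Stage I.1 — burden on petitioner; standard: a substantially-more-likely showing (weight is at least 77).
    (a): 68 < 77 [not met]
    (b): 75 − 4 = 71 < 77 [not met]
  Not every element is met, so the petitioner fails to carry Stage I.1.
The respondent prevails on this issue.
— Issue II —
Stage II.1 — burden on petitioner; standard: the balance of probabilities (weight exceeds 54).
    (d): 97 − 39 = 58 > 54 [met]
  Stage II.1 is satisfied; the petitioner continues to bear the burden.
Stage II.2 — burden on petitioner; standard: clear and convincing evidence (weight is at least 71).
    (e): 79 − 5 = 74 ≥ 71 [met]
    (f): 82 − 2 = 80 ≥ 71 [met]
  Stage II.2 is satisfied; the petitioner continues to bear the burden.
Stage II.3 — burden on petitioner; standard: the balance of probabilities (weight exceeds 54).
    (g): 75 − 20 = 55 > 54 [met]
    (h): 64 > 54 [met]
  Stage II.3 carried; the final stage is satisfied.
Every stage carried; the petitioner prevails on this issue.
Per-issue: Issue I → respondent; Issue II → petitioner. The petitioner must prevail on every issue; overall, the respondent prevails.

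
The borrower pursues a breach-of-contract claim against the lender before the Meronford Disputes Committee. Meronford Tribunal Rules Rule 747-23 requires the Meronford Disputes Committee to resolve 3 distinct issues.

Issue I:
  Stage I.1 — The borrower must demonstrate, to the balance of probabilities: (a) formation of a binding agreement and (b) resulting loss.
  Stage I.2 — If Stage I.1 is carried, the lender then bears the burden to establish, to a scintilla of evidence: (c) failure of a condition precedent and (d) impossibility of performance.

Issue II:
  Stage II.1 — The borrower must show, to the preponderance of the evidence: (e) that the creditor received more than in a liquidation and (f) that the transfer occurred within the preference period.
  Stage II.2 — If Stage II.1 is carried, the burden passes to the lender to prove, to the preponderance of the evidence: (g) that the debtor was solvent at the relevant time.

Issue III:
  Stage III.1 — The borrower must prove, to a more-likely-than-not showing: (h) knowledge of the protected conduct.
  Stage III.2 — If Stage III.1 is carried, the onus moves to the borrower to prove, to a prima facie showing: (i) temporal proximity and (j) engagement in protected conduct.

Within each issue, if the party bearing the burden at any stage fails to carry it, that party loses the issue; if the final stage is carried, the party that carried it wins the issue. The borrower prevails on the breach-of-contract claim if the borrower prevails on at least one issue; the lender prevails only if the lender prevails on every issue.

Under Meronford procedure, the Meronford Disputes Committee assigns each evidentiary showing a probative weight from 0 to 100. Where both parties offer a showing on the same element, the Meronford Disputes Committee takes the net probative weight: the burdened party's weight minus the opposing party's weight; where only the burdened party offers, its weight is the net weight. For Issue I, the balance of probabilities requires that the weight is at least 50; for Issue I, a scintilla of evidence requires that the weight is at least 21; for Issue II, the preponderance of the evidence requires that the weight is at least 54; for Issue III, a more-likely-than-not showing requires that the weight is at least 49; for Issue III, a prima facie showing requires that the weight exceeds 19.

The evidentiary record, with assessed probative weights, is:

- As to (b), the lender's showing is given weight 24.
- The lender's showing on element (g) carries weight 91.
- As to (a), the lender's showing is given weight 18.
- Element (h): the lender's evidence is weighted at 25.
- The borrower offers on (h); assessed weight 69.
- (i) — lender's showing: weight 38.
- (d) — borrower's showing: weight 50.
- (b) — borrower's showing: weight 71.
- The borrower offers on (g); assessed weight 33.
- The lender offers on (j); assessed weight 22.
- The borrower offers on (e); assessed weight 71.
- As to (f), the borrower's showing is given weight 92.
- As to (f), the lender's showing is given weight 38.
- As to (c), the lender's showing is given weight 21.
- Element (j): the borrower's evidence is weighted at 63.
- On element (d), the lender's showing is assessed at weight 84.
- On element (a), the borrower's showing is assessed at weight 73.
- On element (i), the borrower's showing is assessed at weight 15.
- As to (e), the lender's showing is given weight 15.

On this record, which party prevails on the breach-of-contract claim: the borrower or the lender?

— Issue I —
Stage I.1 (borrower, the balance of probabilities, weight is at least 50): (a) net 73−18=55 ≥ 50 — meets; (b) net 71−24=47 < 50 — fails.
  Stage I.1 not carried; the borrower fails its burden.
The analysis ends at Stage I.1; the lender prevails on this issue.
— Issue II —
Stage II.1 — burden on borrower; standard: the preponderance of the evidence (weight is at least 54).
    (e): 71 − 15 = 56 ≥ 54 [met]
    (f): 92 − 38 = 54 ≥ 54 [met]
  All elements met. The burden passes to the lender.
Stage II.2 — burden on lender; standard: the preponderance of the evidence (weight is at least 54).
    (g): 91 − 33 = 58 ≥ 54 [met]
  All elements met at the final stage.
All stages carried — the lender prevails on this issue.
— Issue III —
Stage III.1 (borrower, a more-likely-than-not showing, weight is at least 49): (h) net 69−25=44 < 49 — fails.
  Not every element is met, so the borrower fails to carry Stage III.1.
The lender prevails on this issue.
Per-issue: Issue I → lender; Issue II → lender; Issue III → lender. The borrower must prevail on at least one issue; overall, the lender prevails.

lender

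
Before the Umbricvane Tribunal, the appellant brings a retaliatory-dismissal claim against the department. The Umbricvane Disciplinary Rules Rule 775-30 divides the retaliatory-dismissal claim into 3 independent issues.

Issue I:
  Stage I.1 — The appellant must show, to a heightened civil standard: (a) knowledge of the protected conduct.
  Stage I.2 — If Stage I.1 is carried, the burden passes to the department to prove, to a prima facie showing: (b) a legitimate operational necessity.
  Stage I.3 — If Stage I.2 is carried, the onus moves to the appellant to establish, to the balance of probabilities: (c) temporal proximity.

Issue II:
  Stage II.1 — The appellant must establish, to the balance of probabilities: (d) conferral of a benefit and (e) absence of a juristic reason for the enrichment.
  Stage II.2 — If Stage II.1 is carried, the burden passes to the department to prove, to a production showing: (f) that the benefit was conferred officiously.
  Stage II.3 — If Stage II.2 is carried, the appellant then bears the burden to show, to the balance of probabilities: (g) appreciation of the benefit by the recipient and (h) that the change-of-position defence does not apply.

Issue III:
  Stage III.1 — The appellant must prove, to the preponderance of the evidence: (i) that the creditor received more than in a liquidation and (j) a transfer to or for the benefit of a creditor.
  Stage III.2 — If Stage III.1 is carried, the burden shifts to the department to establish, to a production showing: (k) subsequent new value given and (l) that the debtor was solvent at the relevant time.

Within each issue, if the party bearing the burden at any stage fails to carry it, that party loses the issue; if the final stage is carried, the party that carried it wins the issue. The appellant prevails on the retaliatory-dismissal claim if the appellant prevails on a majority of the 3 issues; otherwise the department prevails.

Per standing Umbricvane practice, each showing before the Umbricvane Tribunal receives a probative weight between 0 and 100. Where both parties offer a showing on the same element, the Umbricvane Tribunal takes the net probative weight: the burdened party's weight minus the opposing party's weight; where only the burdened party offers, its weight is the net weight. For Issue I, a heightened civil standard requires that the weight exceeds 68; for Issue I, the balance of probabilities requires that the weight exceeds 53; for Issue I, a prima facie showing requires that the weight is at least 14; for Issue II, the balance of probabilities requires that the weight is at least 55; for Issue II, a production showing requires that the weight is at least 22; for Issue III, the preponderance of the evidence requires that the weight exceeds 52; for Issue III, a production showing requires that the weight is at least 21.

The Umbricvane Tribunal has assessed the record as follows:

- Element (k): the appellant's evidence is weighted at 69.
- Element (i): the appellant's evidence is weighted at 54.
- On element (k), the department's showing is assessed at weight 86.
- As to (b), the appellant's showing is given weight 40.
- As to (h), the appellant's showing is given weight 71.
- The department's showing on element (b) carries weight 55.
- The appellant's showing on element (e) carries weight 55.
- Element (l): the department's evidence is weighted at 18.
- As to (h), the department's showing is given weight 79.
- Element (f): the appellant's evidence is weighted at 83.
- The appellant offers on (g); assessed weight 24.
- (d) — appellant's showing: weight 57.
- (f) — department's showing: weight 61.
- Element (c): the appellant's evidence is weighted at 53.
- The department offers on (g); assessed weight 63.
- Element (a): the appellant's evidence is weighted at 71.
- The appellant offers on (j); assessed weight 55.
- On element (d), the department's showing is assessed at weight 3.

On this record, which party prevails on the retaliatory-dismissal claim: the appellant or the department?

— Issue I —
Stage I.1 — burden on appellant; standard: a heightened civil standard (weight exceeds 68).
    (a): 71 > 68 [met]
  All elements met. The burden passes to the department.
Stage I.2 — burden on department; standard: a prima facie showing (weight is at least 14).
    (b): 55 − 40 = 15 ≥ 14 [met]
  Stage I.2 carried; the burden shifts to the appellant.
Stage I.3 — burden on appellant; standard: the balance of probabilities (weight exceeds 53).
    (c): 53 ≤ 53 [not met]
  Stage I.3 not carried; the appellant fails its burden.
So the department prevails on this issue.
— Issue II —
Stage II.1 (appellant, the balance of probabilities, weight is at least 55): (d) net 57−3=54 < 55 — fails; (e) 55 ≥ 55 — meets.
  The appellant does not carry Stage II.1.
So the department prevails on this issue.
— Issue III —
Stage III.1 (appellant, the preponderance of the evidence, weight exceeds 52): (i) 54 > 52 — meets; (j) 55 > 52 — meets.
  Stage III.1 is satisfied; the onus moves to the department.
Stage III.2 (department, a production showing, weight is at least 21): (k) net 86−69=17 < 21 — fails; (l) 18 < 21 — fails.
  The department does not carry Stage III.2.
So the appellant prevails on this issue.
Per-issue: Issue I → department; Issue II → department; Issue III → appellant. The appellant must prevail on a majority of issues; overall, the department prevails.

department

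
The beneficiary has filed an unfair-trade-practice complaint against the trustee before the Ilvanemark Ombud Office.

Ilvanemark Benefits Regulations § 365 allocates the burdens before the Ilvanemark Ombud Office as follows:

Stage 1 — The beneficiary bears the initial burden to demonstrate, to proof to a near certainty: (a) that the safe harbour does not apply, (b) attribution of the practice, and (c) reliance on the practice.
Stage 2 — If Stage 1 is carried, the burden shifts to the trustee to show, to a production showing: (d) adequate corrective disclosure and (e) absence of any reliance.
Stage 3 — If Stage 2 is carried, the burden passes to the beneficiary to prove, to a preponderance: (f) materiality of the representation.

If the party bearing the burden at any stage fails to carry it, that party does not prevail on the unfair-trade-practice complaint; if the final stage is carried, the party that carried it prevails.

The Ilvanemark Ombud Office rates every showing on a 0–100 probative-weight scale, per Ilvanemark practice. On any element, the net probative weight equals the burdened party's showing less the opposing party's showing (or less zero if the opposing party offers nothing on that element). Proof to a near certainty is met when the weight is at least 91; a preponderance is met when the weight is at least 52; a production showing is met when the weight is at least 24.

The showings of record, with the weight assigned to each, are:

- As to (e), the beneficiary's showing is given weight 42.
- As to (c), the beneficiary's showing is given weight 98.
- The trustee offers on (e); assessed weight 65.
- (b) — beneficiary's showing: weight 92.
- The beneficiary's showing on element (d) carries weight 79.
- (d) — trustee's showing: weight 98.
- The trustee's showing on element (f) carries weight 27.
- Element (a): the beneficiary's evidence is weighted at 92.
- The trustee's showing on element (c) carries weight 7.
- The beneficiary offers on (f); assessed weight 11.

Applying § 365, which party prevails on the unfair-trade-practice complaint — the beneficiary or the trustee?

beneficiary

Stage 1 — burden on beneficiary; standard: proof to a near certainty (weight is at least 91).
    (a): 92 ≥ 91 [met]
    (b): 92 ≥ 91 [met]
    (c): 98 − 7 = 91 ≥ 91 [met]
  Stage 1 carried; the burden shifts to the trustee.
Stage 2 — burden on trustee; standard: a production showing (weight is at least 24).
    (d): 98 − 79 = 19 < 24 [not met]
    (e): 65 − 42 = 23 < 24 [not met]
  Stage 2 not carried; the trustee fails its burden.
The analysis ends at Stage 2; the beneficiary prevails.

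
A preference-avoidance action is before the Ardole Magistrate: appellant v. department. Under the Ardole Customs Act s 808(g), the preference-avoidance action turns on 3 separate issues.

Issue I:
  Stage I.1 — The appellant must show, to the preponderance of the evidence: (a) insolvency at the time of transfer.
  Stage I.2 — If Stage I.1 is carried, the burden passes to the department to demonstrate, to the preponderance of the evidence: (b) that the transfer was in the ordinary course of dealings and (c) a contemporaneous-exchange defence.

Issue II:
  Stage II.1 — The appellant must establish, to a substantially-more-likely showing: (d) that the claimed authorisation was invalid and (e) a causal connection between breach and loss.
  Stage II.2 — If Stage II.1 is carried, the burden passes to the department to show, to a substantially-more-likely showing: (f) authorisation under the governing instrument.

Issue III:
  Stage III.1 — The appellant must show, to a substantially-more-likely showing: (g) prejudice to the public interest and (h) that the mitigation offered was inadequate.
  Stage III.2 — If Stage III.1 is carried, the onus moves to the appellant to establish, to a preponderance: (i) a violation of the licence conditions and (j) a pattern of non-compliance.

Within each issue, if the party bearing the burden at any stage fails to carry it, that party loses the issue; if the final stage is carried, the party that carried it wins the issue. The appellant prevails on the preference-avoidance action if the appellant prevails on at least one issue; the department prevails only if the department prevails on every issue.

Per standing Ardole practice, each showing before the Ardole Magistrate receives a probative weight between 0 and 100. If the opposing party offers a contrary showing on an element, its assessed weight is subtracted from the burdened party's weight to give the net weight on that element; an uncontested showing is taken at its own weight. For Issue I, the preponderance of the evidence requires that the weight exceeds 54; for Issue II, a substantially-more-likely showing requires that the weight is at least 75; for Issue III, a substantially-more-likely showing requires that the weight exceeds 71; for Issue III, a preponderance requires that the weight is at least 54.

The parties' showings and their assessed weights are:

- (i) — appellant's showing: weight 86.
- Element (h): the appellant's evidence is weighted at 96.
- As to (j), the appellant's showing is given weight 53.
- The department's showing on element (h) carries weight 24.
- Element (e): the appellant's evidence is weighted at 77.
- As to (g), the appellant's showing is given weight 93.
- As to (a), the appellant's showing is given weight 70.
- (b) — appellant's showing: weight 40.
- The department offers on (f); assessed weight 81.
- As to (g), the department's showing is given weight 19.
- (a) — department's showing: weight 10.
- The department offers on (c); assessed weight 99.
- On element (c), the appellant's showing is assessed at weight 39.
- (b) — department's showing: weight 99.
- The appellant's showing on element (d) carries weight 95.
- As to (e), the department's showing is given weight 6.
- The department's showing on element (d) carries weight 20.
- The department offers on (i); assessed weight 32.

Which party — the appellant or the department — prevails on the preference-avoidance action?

— Issue I —
Stage I.1 (appellant, the preponderance of the evidence, weight exceeds 54): (a) net 70−10=60 > 54 — meets.
  All elements met. The burden passes to the department.
Stage I.2 (department, the preponderance of the evidence, weight exceeds 54): (b) net 99−40=59 > 54 — meets; (c) net 99−39=60 > 54 — meets.
  All elements met at the final stage.
Every stage carried; the department prevails on this issue.
— Issue II —
Stage II.1 (appellant, a substantially-more-likely showing, weight is at least 75): (d) net 95−20=75 ≥ 75 — meets; (e) net 77−6=71 < 75 — fails.
  Not every element is met, so the appellant fails to carry Stage II.1.
So the department prevails on this issue.
— Issue III —
At Stage III.1 the appellant must meet a substantially-more-likely showing (weight exceeds 71): on (g) the weight is 93 less the opposing 19 gives net 74, which does exceed 71, so (g) meets the standard; on (h) the weight is 96 less the opposing 24 gives net 72, which does exceed 71, so (h) meets the standard.
  Stage III.1 is satisfied; the appellant continues to bear the burden.
At Stage III.2 the appellant must meet a preponderance (weight is at least 54): on (i) the weight is 86 less the opposing 32 gives net 54, ≥ 54, so (i) meets the standard; on (j) the weight is 53, < 54, so (j) does not meet the standard.
  Not every element is met, so the appellant fails to carry Stage III.2.
The department prevails on this issue.
Per-issue: Issue I → department; Issue II → department; Issue III → department. The appellant must prevail on at least one issue; overall, the department prevails.

department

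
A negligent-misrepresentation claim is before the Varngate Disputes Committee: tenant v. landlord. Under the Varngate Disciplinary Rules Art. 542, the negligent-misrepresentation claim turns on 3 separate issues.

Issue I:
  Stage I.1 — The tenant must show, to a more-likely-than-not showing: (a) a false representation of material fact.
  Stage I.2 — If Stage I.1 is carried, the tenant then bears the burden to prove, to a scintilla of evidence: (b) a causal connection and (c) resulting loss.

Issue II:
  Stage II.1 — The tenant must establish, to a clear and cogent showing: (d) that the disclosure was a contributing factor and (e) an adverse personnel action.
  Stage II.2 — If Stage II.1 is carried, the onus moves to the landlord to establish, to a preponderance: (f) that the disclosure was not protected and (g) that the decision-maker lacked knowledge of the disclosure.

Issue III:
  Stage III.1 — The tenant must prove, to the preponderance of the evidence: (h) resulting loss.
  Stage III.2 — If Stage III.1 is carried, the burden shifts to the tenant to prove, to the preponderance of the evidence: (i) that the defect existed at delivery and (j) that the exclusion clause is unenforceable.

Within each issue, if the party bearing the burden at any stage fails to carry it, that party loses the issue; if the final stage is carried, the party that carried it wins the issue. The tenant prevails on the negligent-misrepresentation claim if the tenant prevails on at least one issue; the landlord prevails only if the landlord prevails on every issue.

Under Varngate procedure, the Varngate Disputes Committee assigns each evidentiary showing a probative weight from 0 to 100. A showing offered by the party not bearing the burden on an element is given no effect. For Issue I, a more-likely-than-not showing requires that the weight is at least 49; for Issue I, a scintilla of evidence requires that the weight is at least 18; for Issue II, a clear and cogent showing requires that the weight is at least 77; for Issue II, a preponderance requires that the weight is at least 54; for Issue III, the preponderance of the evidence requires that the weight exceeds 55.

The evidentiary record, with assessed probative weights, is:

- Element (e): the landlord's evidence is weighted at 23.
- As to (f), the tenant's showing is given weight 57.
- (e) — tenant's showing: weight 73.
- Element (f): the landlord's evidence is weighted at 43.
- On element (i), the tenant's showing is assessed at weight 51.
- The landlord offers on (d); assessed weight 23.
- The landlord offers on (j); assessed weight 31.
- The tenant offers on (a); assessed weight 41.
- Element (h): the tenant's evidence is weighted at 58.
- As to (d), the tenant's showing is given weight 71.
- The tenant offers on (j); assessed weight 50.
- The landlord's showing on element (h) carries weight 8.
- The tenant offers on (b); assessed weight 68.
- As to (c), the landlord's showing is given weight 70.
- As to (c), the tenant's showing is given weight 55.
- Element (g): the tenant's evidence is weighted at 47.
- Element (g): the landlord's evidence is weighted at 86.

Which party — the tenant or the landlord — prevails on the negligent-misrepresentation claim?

landlord

— Issue I —
Stage I.1 — burden on tenant; standard: a more-likely-than-not showing (weight is at least 49).
    (a): 41 < 49 [not met]
  Stage I.1 not carried; the tenant fails its burden.
The analysis ends at Stage I.1; the landlord prevails on this issue.
— Issue II —
Stage II.1 — burden on tenant; standard: a clear and cogent showing (weight is at least 77).
    (d): 71 (landlord's 23 disregarded) < 77 [not met]
    (e): 73 (landlord's 23 disregarded) < 77 [not met]
  Not every element is met, so the tenant fails to carry Stage II.1.
The analysis ends at Stage II.1; the landlord prevails on this issue.
— Issue III —
At Stage III.1 the tenant must meet the preponderance of the evidence (weight exceeds 55): on (h) the weight is 58 (the landlord's 8 is given no effect), which does exceed 55, so (h) meets the standard.
  All elements met. The tenant retains the burden for Stage III.2.
At Stage III.2 the tenant must meet the preponderance of the evidence (weight exceeds 55): on (i) the weight is 51, ≤ 55, so (i) does not meet the standard; on (j) the weight is 50 (the landlord's 31 is given no effect), which does not exceed 55, so (j) does not meet the standard.
  Stage III.2 not carried; the tenant fails its burden.
The landlord prevails on this issue.
Per-issue: Issue I → landlord; Issue II → landlord; Issue III → landlord. The tenant must prevail on at least one issue; overall, the landlord prevails.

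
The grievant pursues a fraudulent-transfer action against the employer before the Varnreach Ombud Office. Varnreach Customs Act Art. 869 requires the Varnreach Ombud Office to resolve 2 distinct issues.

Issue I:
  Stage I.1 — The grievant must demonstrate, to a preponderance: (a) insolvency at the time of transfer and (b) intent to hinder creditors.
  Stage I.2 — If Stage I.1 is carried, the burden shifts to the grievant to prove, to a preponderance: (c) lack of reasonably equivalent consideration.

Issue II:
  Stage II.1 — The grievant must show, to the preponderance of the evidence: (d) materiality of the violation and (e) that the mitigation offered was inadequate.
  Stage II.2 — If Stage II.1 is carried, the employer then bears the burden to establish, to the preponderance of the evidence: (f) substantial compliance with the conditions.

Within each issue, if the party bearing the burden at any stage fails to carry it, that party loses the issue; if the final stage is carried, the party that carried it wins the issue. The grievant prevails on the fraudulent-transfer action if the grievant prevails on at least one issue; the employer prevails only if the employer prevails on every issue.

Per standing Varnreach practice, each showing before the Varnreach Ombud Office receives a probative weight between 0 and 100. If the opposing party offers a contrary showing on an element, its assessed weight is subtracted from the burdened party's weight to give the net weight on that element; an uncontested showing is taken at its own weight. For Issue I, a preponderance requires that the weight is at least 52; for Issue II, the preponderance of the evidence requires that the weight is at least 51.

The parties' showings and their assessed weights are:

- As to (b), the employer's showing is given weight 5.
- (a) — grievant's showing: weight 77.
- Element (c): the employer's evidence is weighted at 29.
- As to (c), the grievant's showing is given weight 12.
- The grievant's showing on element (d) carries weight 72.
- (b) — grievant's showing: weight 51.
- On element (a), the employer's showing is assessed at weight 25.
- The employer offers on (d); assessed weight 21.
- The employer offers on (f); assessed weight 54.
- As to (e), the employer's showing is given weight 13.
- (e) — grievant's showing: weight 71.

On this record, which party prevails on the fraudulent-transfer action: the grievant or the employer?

employer

— Issue I —
Stage I.1 (grievant, a preponderance, weight is at least 52): (a) net 77−25=52 ≥ 52 — meets; (b) net 51−5=46 < 52 — fails.
  Stage I.1 not carried; the grievant fails its burden.
So the employer prevails on this issue.
— Issue II —
At Stage II.1 the grievant must meet the preponderance of the evidence (weight is at least 51): on (d) the weight is 72 less the opposing 21 gives net 51, which does reach 51, so (d) meets the standard; on (e) the weight is 71 less the opposing 13 gives net 58, which does reach 51, so (e) meets the standard.
  Stage II.1 is satisfied; the onus moves to the employer.
At Stage II.2 the employer must meet the preponderance of the evidence (weight is at least 51): on (f) the weight is 54, which does reach 51, so (f) meets the standard.
  All elements met at the final stage.
Every stage carried; the employer prevails on this issue.
Per-issue: Issue I → employer; Issue II → employer. The grievant must prevail on at least one issue; overall, the employer prevails.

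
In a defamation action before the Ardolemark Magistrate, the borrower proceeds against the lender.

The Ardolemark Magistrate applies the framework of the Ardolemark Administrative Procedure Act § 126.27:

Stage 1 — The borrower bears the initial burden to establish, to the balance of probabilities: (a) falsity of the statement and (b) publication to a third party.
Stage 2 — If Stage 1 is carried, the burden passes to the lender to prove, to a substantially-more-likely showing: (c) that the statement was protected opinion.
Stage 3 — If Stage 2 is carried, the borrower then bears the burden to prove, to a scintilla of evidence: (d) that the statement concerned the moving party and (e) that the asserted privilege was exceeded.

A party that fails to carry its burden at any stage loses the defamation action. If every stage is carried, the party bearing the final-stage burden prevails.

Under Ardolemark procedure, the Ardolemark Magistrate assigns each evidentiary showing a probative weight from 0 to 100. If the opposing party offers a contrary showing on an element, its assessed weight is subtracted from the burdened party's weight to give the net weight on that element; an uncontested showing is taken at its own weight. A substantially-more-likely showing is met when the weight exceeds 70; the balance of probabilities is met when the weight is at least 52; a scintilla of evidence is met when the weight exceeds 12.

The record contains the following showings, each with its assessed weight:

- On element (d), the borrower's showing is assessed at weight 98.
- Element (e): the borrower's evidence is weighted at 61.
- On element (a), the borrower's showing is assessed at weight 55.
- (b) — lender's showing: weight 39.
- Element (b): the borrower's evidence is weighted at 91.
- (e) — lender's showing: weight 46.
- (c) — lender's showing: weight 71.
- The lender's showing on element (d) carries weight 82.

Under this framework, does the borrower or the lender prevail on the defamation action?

borrower

Stage 1 (borrower, the balance of probabilities, weight is at least 52): (a) 55 ≥ 52 — meets; (b) net 91−39=52 ≥ 52 — meets.
  All elements met. The burden passes to the lender.
Stage 2 (lender, a substantially-more-likely showing, weight exceeds 70): (c) 71 > 70 — meets.
  Stage 2 carried; the burden shifts to the borrower.
Stage 3 (borrower, a scintilla of evidence, weight exceeds 12): (d) net 98−82=16 > 12 — meets; (e) net 61−46=15 > 12 — meets.
  All elements met at the final stage.
Every stage carried; the borrower prevails.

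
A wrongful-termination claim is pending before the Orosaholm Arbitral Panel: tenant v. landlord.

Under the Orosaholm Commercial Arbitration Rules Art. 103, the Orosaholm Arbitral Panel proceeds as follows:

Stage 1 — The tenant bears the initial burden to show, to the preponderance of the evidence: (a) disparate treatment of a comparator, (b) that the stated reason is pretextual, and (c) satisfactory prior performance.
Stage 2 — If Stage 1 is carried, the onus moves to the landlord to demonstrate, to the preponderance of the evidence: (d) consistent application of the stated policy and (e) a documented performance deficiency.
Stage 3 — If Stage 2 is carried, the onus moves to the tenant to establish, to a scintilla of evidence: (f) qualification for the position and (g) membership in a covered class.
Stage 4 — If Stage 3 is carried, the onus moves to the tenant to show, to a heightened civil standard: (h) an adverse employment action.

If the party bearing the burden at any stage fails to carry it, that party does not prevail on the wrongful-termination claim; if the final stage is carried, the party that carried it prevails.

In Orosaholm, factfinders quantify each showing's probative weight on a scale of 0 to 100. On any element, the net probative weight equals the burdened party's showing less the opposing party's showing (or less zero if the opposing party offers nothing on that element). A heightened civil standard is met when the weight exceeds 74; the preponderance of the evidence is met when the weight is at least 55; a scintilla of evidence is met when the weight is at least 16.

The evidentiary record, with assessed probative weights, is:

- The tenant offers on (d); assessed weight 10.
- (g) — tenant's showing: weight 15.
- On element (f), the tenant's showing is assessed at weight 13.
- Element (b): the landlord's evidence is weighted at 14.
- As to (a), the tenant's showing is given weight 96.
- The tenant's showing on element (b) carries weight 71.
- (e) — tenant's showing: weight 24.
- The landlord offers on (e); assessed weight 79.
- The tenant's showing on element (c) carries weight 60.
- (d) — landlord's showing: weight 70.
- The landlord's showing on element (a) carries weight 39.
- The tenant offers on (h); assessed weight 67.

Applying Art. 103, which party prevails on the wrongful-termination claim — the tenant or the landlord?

landlord

Stage 1 (tenant, the preponderance of the evidence, weight is at least 55): (a) net 96−39=57 ≥ 55 — meets; (b) net 71−14=57 ≥ 55 — meets; (c) 60 ≥ 55 — meets.
  Stage 1 carried; the burden shifts to the landlord.
Stage 2 (landlord, the preponderance of the evidence, weight is at least 55): (d) net 70−10=60 ≥ 55 — meets; (e) net 79−24=55 ≥ 55 — meets.
  All elements met. The burden passes to the tenant.
Stage 3 (tenant, a scintilla of evidence, weight is at least 16): (f) 13 < 16 — fails; (g) 15 < 16 — fails.
  The tenant does not carry Stage 3.
The landlord prevails.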